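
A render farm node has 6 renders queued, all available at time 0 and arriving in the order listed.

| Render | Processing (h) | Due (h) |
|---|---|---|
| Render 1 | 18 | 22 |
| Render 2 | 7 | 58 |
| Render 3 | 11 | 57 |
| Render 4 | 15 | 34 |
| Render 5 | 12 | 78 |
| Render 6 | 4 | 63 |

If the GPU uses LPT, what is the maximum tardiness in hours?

LPT (decreasing processing time): Render 1 Render 4 Render 5 Render 3 Render 2 Render 6.
Render 1: 0→18, due 22, tardiness 0
Render 4: 18→33, due 34, tardiness 0
Render 5: 33→45, due 78, tardiness 0
Render 3: 45→56, due 57, tardiness 0
Render 2: 56→63, due 58, tardiness 5
Render 6: 63→67, due 63, tardiness 4
Maximum = 5.

5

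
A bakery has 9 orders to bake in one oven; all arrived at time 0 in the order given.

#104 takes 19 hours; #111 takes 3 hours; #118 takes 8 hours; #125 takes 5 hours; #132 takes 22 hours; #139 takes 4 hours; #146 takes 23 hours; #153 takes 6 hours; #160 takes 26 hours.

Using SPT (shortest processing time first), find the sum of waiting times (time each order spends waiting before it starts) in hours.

SPT (increasing processing time): #111 #139 #125 #153 #118 #104 #132 #146 #160.
#111: waits 0, runs 0→3
#139: waits 3, runs 3→7
#125: waits 7, runs 7→12
#153: waits 12, runs 12→18
#118: waits 18, runs 18→26
#104: waits 26, runs 26→45
#132: waits 45, runs 45→67
#146: waits 67, runs 67→90
#160: waits 90, runs 90→116
Sum = 0+3+7+12+18+26+45+67+90 = 268.

268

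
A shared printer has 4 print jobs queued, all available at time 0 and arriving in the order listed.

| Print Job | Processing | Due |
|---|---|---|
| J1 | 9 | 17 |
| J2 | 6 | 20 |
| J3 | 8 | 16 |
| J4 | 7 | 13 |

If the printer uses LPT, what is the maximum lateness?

LPT (decreasing processing time): J1 J3 J4 J2.
J1: 0→9, due 17, lateness -8
J3: 9→17, due 16, lateness 1
J4: 17→24, due 13, lateness 11
J2: 24→30, due 20, lateness 10
Maximum = 11.

11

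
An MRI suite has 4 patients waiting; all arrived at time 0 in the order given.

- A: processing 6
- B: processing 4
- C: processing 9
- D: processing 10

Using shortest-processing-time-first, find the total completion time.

62

SPT (increasing processing time): B A C D.
B: 0→4
A: 4→10
C: 10→19
D: 19→29
Sum = 4+10+19+29 = 62.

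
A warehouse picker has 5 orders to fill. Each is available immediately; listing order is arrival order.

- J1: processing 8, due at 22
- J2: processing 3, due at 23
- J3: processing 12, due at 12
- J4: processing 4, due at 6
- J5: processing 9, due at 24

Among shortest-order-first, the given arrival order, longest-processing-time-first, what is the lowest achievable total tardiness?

25

SPT (increasing processing time): J2 J4 J1 J5 J3.
J2: 0→3, due 23, tardiness 0
J4: 3→7, due 6, tardiness 1
J1: 7→15, due 22, tardiness 0
J5: 15→24, due 24, tardiness 0
J3: 24→36, due 12, tardiness 24
Sum = 0+1+0+0+24 = 25.
FIFO (arrival order): J1 J2 J3 J4 J5.
J1: 0→8, due 22, tardiness 0
J2: 8→11, due 23, tardiness 0
J3: 11→23, due 12, tardiness 11
J4: 23→27, due 6, tardiness 21
J5: 27→36, due 24, tardiness 12
Sum = 0+0+11+21+12 = 44.
LPT (decreasing processing time): J3 J5 J1 J4 J2.
J3: 0→12, due 12, tardiness 0
J5: 12→21, due 24, tardiness 0
J1: 21→29, due 22, tardiness 7
J4: 29→33, due 6, tardiness 27
J2: 33→36, due 23, tardiness 13
Sum = 0+0+7+27+13 = 47.
SPT 25, FIFO 44, LPT 47 → minimum 25.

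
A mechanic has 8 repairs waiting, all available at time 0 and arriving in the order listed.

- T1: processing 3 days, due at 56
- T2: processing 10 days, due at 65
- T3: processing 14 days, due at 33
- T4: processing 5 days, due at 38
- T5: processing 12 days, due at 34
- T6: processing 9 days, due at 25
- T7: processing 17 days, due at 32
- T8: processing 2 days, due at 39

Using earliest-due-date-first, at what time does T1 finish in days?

62

EDD (increasing due date): T6 T7 T3 T5 T4 T8 T1 T2.
T6: 0→9
T7: 9→26
T3: 26→40
T5: 40→52
T4: 52→57
T8: 57→59
T1: 59→62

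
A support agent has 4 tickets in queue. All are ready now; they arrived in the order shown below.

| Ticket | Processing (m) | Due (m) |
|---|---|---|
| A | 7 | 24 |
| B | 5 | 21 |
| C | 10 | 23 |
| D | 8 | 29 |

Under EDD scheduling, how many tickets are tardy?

1

EDD (increasing due date): B C A D.
B: 0→5, due 21, tardiness 0
C: 5→15, due 23, tardiness 0
A: 15→22, due 24, tardiness 0
D: 22→30, due 29, tardiness 1
Late tickets: 1.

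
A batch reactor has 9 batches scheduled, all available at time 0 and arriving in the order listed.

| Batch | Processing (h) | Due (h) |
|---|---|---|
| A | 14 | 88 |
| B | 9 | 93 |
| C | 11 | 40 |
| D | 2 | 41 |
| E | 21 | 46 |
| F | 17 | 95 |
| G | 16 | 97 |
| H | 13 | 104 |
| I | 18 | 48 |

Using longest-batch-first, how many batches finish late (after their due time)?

3

LPT (decreasing processing time): E I F G A H C B D.
E: 0→21, due 46, tardiness 0
I: 21→39, due 48, tardiness 0
F: 39→56, due 95, tardiness 0
G: 56→72, due 97, tardiness 0
A: 72→86, due 88, tardiness 0
H: 86→99, due 104, tardiness 0
C: 99→110, due 40, tardiness 70
B: 110→119, due 93, tardiness 26
D: 119→121, due 41, tardiness 80
Late batches: 3.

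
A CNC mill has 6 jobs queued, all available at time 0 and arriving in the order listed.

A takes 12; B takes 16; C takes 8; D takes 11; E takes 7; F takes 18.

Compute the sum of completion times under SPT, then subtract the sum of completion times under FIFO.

SPT (increasing processing time): E C D A B F.
E: 0→7
C: 7→15
D: 15→26
A: 26→38
B: 38→54
F: 54→72
Sum = 7+15+26+38+54+72 = 212.
FIFO (arrival order): A B C D E F.
A: 0→12
B: 12→28
C: 28→36
D: 36→47
E: 47→54
F: 54→72
Sum = 12+28+36+47+54+72 = 249.
Difference = 212 − 249 = -37.

-37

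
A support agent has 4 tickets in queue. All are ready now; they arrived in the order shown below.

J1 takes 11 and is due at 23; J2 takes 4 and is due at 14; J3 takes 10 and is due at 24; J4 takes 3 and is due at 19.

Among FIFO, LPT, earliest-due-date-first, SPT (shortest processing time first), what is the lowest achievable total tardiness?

FIFO (arrival order): J1 J2 J3 J4.
J1: 0→11, due 23, tardiness 0
J2: 11→15, due 14, tardiness 1
J3: 15→25, due 24, tardiness 1
J4: 25→28, due 19, tardiness 9
Sum = 0+1+1+9 = 11.
LPT (decreasing processing time): J1 J3 J2 J4.
J1: 0→11, due 23, tardiness 0
J3: 11→21, due 24, tardiness 0
J2: 21→25, due 14, tardiness 11
J4: 25→28, due 19, tardiness 9
Sum = 0+0+11+9 = 20.
EDD (increasing due date): J2 J4 J1 J3.
J2: 0→4, due 14, tardiness 0
J4: 4→7, due 19, tardiness 0
J1: 7→18, due 23, tardiness 0
J3: 18→28, due 24, tardiness 4
Sum = 0+0+0+4 = 4.
SPT (increasing processing time): J4 J2 J3 J1.
J4: 0→3, due 19, tardiness 0
J2: 3→7, due 14, tardiness 0
J3: 7→17, due 24, tardiness 0
J1: 17→28, due 23, tardiness 5
Sum = 0+0+0+5 = 5.
FIFO 11, LPT 20, EDD 4, SPT 5 → minimum 4.

4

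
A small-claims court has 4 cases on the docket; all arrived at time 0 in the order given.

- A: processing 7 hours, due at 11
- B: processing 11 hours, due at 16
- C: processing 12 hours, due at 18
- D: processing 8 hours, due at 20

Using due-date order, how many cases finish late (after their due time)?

EDD (increasing due date): A B C D.
A: 0→7, due 11, tardiness 0
B: 7→18, due 16, tardiness 2
C: 18→30, due 18, tardiness 12
D: 30→38, due 20, tardiness 18
Late cases: 3.

3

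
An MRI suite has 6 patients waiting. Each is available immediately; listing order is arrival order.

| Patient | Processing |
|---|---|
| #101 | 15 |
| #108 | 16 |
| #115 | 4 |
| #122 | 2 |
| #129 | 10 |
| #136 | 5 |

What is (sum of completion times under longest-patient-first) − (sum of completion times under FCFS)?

LPT (decreasing processing time): #108 #101 #129 #136 #115 #122.
#108: 0→16
#101: 16→31
#129: 31→41
#136: 41→46
#115: 46→50
#122: 50→52
Sum = 16+31+41+46+50+52 = 236.
FIFO (arrival order): #101 #108 #115 #122 #129 #136.
#101: 0→15
#108: 15→31
#115: 31→35
#122: 35→37
#129: 37→47
#136: 47→52
Sum = 15+31+35+37+47+52 = 217.
Difference = 236 − 217 = 19.

19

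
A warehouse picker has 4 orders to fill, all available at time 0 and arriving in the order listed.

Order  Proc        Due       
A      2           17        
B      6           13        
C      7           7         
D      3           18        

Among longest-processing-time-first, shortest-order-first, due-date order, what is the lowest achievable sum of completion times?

LPT (decreasing processing time): C B D A.
C: 0→7
B: 7→13
D: 13→16
A: 16→18
Sum = 7+13+16+18 = 54.
SPT (increasing processing time): A D B C.
A: 0→2
D: 2→5
B: 5→11
C: 11→18
Sum = 2+5+11+18 = 36.
EDD (increasing due date): C B A D.
C: 0→7
B: 7→13
A: 13→15
D: 15→18
Sum = 7+13+15+18 = 53.
LPT 54, SPT 36, EDD 53 → minimum 36.

36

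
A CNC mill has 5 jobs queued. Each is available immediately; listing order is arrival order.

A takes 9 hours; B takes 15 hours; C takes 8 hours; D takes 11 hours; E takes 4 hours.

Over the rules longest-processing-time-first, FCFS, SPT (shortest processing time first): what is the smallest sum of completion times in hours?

LPT (decreasing processing time): B D A C E.
B: 0→15
D: 15→26
A: 26→35
C: 35→43
E: 43→47
Sum = 15+26+35+43+47 = 166.
FIFO (arrival order): A B C D E.
A: 0→9
B: 9→24
C: 24→32
D: 32→43
E: 43→47
Sum = 9+24+32+43+47 = 155.
SPT (increasing processing time): E C A D B.
E: 0→4
C: 4→12
A: 12→21
D: 21→32
B: 32→47
Sum = 4+12+21+32+47 = 116.
LPT 166, FIFO 155, SPT 116 → minimum 116.

116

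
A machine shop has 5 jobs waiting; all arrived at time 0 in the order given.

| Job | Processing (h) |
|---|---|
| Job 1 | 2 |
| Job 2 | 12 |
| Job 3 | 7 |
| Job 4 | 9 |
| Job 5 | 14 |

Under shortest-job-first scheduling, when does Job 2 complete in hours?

30

SPT (increasing processing time): Job 1 Job 3 Job 4 Job 2 Job 5.
Job 1: 0→2
Job 3: 2→9
Job 4: 9→18
Job 2: 18→30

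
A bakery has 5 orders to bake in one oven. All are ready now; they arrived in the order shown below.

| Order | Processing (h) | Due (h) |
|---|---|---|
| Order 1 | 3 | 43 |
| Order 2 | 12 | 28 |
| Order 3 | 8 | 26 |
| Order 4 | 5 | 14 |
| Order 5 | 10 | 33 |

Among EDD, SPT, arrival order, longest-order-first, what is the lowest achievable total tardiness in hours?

EDD (increasing due date): Order 4 Order 3 Order 2 Order 5 Order 1.
Order 4: 0→5, due 14, tardiness 0
Order 3: 5→13, due 26, tardiness 0
Order 2: 13→25, due 28, tardiness 0
Order 5: 25→35, due 33, tardiness 2
Order 1: 35→38, due 43, tardiness 0
Sum = 0+0+0+2+0 = 2.
SPT (increasing processing time): Order 1 Order 4 Order 3 Order 5 Order 2.
Order 1: 0→3, due 43, tardiness 0
Order 4: 3→8, due 14, tardiness 0
Order 3: 8→16, due 26, tardiness 0
Order 5: 16→26, due 33, tardiness 0
Order 2: 26→38, due 28, tardiness 10
Sum = 0+0+0+0+10 = 10.
FIFO (arrival order): Order 1 Order 2 Order 3 Order 4 Order 5.
Order 1: 0→3, due 43, tardiness 0
Order 2: 3→15, due 28, tardiness 0
Order 3: 15→23, due 26, tardiness 0
Order 4: 23→28, due 14, tardiness 14
Order 5: 28→38, due 33, tardiness 5
Sum = 0+0+0+14+5 = 19.
LPT (decreasing processing time): Order 2 Order 5 Order 3 Order 4 Order 1.
Order 2: 0→12, due 28, tardiness 0
Order 5: 12→22, due 33, tardiness 0
Order 3: 22→30, due 26, tardiness 4
Order 4: 30→35, due 14, tardiness 21
Order 1: 35→38, due 43, tardiness 0
Sum = 0+0+4+21+0 = 25.
EDD 2, SPT 10, FIFO 19, LPT 25 → minimum 2.

2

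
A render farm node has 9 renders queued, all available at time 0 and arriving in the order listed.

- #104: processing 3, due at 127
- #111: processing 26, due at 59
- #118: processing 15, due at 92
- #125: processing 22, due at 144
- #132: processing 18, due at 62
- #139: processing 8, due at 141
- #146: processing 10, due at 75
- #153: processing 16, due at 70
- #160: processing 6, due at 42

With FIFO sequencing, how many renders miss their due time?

4

FIFO (arrival order): #104 #111 #118 #125 #132 #139 #146 #153 #160.
#104: 0→3, due 127, tardiness 0
#111: 3→29, due 59, tardiness 0
#118: 29→44, due 92, tardiness 0
#125: 44→66, due 144, tardiness 0
#132: 66→84, due 62, tardiness 22
#139: 84→92, due 141, tardiness 0
#146: 92→102, due 75, tardiness 27
#153: 102→118, due 70, tardiness 48
#160: 118→124, due 42, tardiness 82
Late renders: 4.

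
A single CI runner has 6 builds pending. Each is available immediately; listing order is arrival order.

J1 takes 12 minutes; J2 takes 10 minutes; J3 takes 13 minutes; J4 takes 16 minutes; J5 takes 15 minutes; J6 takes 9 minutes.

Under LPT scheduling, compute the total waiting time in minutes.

LPT (decreasing processing time): J4 J5 J3 J1 J2 J6.
J4: waits 0, runs 0→16
J5: waits 16, runs 16→31
J3: waits 31, runs 31→44
J1: waits 44, runs 44→56
J2: waits 56, runs 56→66
J6: waits 66, runs 66→75
Sum = 0+16+31+44+56+66 = 213.

213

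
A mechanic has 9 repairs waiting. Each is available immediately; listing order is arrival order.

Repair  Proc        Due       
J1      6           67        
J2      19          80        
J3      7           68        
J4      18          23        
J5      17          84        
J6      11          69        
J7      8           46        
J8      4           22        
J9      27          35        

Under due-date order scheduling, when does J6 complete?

81

EDD (increasing due date): J8 J4 J9 J7 J1 J3 J6 J2 J5.
J8: 0→4
J4: 4→22
J9: 22→49
J7: 49→57
J1: 57→63
J3: 63→70
J6: 70→81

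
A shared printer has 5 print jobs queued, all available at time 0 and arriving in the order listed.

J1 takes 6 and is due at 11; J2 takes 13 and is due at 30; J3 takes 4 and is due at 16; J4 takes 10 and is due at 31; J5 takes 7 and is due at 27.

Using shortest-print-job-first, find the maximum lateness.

SPT (increasing processing time): J3 J1 J5 J4 J2.
J3: 0→4, due 16, lateness -12
J1: 4→10, due 11, lateness -1
J5: 10→17, due 27, lateness -10
J4: 17→27, due 31, lateness -4
J2: 27→40, due 30, lateness 10
Maximum = 10.

10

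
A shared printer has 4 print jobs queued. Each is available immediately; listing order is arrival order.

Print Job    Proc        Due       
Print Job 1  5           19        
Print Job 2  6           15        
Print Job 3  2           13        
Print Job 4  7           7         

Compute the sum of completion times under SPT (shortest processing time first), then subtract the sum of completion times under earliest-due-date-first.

SPT (increasing processing time): Print Job 3 Print Job 1 Print Job 2 Print Job 4.
Print Job 3: 0→2
Print Job 1: 2→7
Print Job 2: 7→13
Print Job 4: 13→20
Sum = 2+7+13+20 = 42.
EDD (increasing due date): Print Job 4 Print Job 3 Print Job 2 Print Job 1.
Print Job 4: 0→7
Print Job 3: 7→9
Print Job 2: 9→15
Print Job 1: 15→20
Sum = 7+9+15+20 = 51.
Difference = 42 − 51 = -9.

-9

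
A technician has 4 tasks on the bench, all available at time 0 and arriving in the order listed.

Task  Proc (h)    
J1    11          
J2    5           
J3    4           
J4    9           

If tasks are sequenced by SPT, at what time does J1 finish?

29

SPT (increasing processing time): J3 J2 J4 J1.
J3: 0→4
J2: 4→9
J4: 9→18
J1: 18→29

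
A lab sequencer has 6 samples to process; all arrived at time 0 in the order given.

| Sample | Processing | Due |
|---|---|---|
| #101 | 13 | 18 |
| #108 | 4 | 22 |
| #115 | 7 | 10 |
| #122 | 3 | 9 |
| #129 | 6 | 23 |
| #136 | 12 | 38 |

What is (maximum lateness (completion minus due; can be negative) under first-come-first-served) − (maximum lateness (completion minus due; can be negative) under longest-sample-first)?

FIFO (arrival order): #101 #108 #115 #122 #129 #136.
#101: 0→13, due 18, lateness -5
#108: 13→17, due 22, lateness -5
#115: 17→24, due 10, lateness 14
#122: 24→27, due 9, lateness 18
#129: 27→33, due 23, lateness 10
#136: 33→45, due 38, lateness 7
Maximum = 18.
LPT (decreasing processing time): #101 #136 #115 #129 #108 #122.
#101: 0→13, due 18, lateness -5
#136: 13→25, due 38, lateness -13
#115: 25→32, due 10, lateness 22
#129: 32→38, due 23, lateness 15
#108: 38→42, due 22, lateness 20
#122: 42→45, due 9, lateness 36
Maximum = 36.
Difference = 18 − 36 = -18.

-18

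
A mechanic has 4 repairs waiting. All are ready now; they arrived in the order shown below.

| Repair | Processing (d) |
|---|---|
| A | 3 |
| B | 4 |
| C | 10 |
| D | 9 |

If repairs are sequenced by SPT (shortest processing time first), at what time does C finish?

26

SPT (increasing processing time): A B D C.
A: 0→3
B: 3→7
D: 7→16
C: 16→26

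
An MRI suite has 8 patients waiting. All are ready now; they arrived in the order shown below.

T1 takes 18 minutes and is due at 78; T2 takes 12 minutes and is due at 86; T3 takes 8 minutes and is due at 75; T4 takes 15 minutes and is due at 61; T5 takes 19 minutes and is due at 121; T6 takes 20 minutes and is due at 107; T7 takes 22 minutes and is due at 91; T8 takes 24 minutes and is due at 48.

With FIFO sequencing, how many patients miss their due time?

FIFO (arrival order): T1 T2 T3 T4 T5 T6 T7 T8.
T1: 0→18, due 78, tardiness 0
T2: 18→30, due 86, tardiness 0
T3: 30→38, due 75, tardiness 0
T4: 38→53, due 61, tardiness 0
T5: 53→72, due 121, tardiness 0
T6: 72→92, due 107, tardiness 0
T7: 92→114, due 91, tardiness 23
T8: 114→138, due 48, tardiness 90
Late patients: 2.

2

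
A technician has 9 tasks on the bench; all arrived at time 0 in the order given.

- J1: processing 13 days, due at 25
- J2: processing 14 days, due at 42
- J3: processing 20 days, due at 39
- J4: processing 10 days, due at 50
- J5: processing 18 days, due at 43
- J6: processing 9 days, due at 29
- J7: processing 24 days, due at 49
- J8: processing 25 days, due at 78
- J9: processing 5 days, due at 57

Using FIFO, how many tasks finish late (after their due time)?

7

FIFO (arrival order): J1 J2 J3 J4 J5 J6 J7 J8 J9.
J1: 0→13, due 25, tardiness 0
J2: 13→27, due 42, tardiness 0
J3: 27→47, due 39, tardiness 8
J4: 47→57, due 50, tardiness 7
J5: 57→75, due 43, tardiness 32
J6: 75→84, due 29, tardiness 55
J7: 84→108, due 49, tardiness 59
J8: 108→133, due 78, tardiness 55
J9: 133→138, due 57, tardiness 81
Late tasks: 7.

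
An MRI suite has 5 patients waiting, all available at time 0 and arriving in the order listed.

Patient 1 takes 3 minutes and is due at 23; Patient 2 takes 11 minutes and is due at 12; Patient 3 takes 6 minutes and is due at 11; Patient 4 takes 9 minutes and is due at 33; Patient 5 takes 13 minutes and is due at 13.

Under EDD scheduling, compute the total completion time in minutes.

EDD (increasing due date): Patient 3 Patient 2 Patient 5 Patient 1 Patient 4.
Patient 3: 0→6
Patient 2: 6→17
Patient 5: 17→30
Patient 1: 30→33
Patient 4: 33→42
Sum = 6+17+30+33+42 = 128.

128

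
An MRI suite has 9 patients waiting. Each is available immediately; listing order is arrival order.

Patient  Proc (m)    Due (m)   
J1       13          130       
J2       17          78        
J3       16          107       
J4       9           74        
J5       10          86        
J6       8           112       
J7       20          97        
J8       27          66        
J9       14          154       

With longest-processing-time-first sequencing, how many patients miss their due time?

3

LPT (decreasing processing time): J8 J7 J2 J3 J9 J1 J5 J4 J6.
J8: 0→27, due 66, tardiness 0
J7: 27→47, due 97, tardiness 0
J2: 47→64, due 78, tardiness 0
J3: 64→80, due 107, tardiness 0
J9: 80→94, due 154, tardiness 0
J1: 94→107, due 130, tardiness 0
J5: 107→117, due 86, tardiness 31
J4: 117→126, due 74, tardiness 52
J6: 126→134, due 112, tardiness 22
Late patients: 3.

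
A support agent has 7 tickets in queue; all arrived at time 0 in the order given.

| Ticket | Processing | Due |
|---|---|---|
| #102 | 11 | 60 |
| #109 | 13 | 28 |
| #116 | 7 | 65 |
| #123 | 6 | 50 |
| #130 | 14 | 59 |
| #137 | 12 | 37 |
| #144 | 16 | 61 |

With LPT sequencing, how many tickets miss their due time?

LPT (decreasing processing time): #144 #130 #109 #137 #102 #116 #123.
#144: 0→16, due 61, tardiness 0
#130: 16→30, due 59, tardiness 0
#109: 30→43, due 28, tardiness 15
#137: 43→55, due 37, tardiness 18
#102: 55→66, due 60, tardiness 6
#116: 66→73, due 65, tardiness 8
#123: 73→79, due 50, tardiness 29
Late tickets: 5.

5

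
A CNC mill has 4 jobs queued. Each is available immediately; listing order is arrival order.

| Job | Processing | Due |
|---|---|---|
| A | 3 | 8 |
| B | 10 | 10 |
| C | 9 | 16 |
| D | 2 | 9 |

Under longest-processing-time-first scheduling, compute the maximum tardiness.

15

LPT (decreasing processing time): B C A D.
B: 0→10, due 10, tardiness 0
C: 10→19, due 16, tardiness 3
A: 19→22, due 8, tardiness 14
D: 22→24, due 9, tardiness 15
Maximum = 15.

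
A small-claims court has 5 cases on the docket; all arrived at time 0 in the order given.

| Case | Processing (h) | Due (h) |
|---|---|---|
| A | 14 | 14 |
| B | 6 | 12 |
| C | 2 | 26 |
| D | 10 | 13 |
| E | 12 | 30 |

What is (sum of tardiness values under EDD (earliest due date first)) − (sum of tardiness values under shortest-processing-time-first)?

EDD (increasing due date): B D A C E.
B: 0→6, due 12, tardiness 0
D: 6→16, due 13, tardiness 3
A: 16→30, due 14, tardiness 16
C: 30→32, due 26, tardiness 6
E: 32→44, due 30, tardiness 14
Sum = 0+3+16+6+14 = 39.
SPT (increasing processing time): C B D E A.
C: 0→2, due 26, tardiness 0
B: 2→8, due 12, tardiness 0
D: 8→18, due 13, tardiness 5
E: 18→30, due 30, tardiness 0
A: 30→44, due 14, tardiness 30
Sum = 0+0+5+0+30 = 35.
Difference = 39 − 35 = 4.

4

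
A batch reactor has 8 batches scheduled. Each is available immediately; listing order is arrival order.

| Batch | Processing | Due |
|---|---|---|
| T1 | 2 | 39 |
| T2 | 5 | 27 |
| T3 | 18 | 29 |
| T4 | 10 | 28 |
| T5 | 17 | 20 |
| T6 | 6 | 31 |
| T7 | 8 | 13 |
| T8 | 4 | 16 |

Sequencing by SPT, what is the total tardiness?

92

SPT (increasing processing time): T1 T8 T2 T6 T7 T4 T5 T3.
T1: 0→2, due 39, tardiness 0
T8: 2→6, due 16, tardiness 0
T2: 6→11, due 27, tardiness 0
T6: 11→17, due 31, tardiness 0
T7: 17→25, due 13, tardiness 12
T4: 25→35, due 28, tardiness 7
T5: 35→52, due 20, tardiness 32
T3: 52→70, due 29, tardiness 41
Sum = 0+0+0+0+12+7+32+41 = 92.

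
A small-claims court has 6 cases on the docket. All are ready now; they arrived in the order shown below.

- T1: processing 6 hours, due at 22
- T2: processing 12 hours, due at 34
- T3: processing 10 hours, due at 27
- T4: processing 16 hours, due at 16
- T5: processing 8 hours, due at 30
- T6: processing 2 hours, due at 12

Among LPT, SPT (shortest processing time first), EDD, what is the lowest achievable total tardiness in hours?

LPT (decreasing processing time): T4 T2 T3 T5 T1 T6.
T4: 0→16, due 16, tardiness 0
T2: 16→28, due 34, tardiness 0
T3: 28→38, due 27, tardiness 11
T5: 38→46, due 30, tardiness 16
T1: 46→52, due 22, tardiness 30
T6: 52→54, due 12, tardiness 42
Sum = 0+0+11+16+30+42 = 99.
SPT (increasing processing time): T6 T1 T5 T3 T2 T4.
T6: 0→2, due 12, tardiness 0
T1: 2→8, due 22, tardiness 0
T5: 8→16, due 30, tardiness 0
T3: 16→26, due 27, tardiness 0
T2: 26→38, due 34, tardiness 4
T4: 38→54, due 16, tardiness 38
Sum = 0+0+0+0+4+38 = 42.
EDD (increasing due date): T6 T4 T1 T3 T5 T2.
T6: 0→2, due 12, tardiness 0
T4: 2→18, due 16, tardiness 2
T1: 18→24, due 22, tardiness 2
T3: 24→34, due 27, tardiness 7
T5: 34→42, due 30, tardiness 12
T2: 42→54, due 34, tardiness 20
Sum = 0+2+2+7+12+20 = 43.
LPT 99, SPT 42, EDD 43 → minimum 42.

42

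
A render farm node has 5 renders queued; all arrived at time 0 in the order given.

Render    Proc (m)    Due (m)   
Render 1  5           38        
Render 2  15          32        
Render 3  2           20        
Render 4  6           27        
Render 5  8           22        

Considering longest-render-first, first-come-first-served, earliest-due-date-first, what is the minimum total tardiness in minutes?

LPT (decreasing processing time): Render 2 Render 5 Render 4 Render 1 Render 3.
Render 2: 0→15, due 32, tardiness 0
Render 5: 15→23, due 22, tardiness 1
Render 4: 23→29, due 27, tardiness 2
Render 1: 29→34, due 38, tardiness 0
Render 3: 34→36, due 20, tardiness 16
Sum = 0+1+2+0+16 = 19.
FIFO (arrival order): Render 1 Render 2 Render 3 Render 4 Render 5.
Render 1: 0→5, due 38, tardiness 0
Render 2: 5→20, due 32, tardiness 0
Render 3: 20→22, due 20, tardiness 2
Render 4: 22→28, due 27, tardiness 1
Render 5: 28→36, due 22, tardiness 14
Sum = 0+0+2+1+14 = 17.
EDD (increasing due date): Render 3 Render 5 Render 4 Render 2 Render 1.
Render 3: 0→2, due 20, tardiness 0
Render 5: 2→10, due 22, tardiness 0
Render 4: 10→16, due 27, tardiness 0
Render 2: 16→31, due 32, tardiness 0
Render 1: 31→36, due 38, tardiness 0
Sum = 0+0+0+0+0 = 0.
LPT 19, FIFO 17, EDD 0 → minimum 0.

0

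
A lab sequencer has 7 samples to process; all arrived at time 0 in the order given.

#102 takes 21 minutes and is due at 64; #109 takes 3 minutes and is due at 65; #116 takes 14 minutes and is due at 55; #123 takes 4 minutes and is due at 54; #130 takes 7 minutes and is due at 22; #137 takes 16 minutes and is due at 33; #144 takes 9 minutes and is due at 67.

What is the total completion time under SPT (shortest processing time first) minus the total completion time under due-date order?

SPT (increasing processing time): #109 #123 #130 #144 #116 #137 #102.
#109: 0→3
#123: 3→7
#130: 7→14
#144: 14→23
#116: 23→37
#137: 37→53
#102: 53→74
Sum = 3+7+14+23+37+53+74 = 211.
EDD (increasing due date): #130 #137 #123 #116 #102 #109 #144.
#130: 0→7
#137: 7→23
#123: 23→27
#116: 27→41
#102: 41→62
#109: 62→65
#144: 65→74
Sum = 7+23+27+41+62+65+74 = 299.
Difference = 211 − 299 = -88.

-88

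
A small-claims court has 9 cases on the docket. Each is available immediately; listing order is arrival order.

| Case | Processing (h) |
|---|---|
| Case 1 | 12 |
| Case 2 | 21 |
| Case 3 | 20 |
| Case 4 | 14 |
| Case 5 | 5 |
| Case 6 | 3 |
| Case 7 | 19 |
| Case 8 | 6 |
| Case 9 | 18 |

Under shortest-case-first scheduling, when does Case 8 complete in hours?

14

SPT (increasing processing time): Case 6 Case 5 Case 8 Case 1 Case 4 Case 9 Case 7 Case 3 Case 2.
Case 6: 0→3
Case 5: 3→8
Case 8: 8→14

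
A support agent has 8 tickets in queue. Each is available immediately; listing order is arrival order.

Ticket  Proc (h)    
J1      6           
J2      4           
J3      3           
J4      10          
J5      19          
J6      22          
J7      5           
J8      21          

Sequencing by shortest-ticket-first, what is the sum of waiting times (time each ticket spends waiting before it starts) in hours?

183

SPT (increasing processing time): J3 J2 J7 J1 J4 J5 J8 J6.
J3: waits 0, runs 0→3
J2: waits 3, runs 3→7
J7: waits 7, runs 7→12
J1: waits 12, runs 12→18
J4: waits 18, runs 18→28
J5: waits 28, runs 28→47
J8: waits 47, runs 47→68
J6: waits 68, runs 68→90
Sum = 0+3+7+12+18+28+47+68 = 183.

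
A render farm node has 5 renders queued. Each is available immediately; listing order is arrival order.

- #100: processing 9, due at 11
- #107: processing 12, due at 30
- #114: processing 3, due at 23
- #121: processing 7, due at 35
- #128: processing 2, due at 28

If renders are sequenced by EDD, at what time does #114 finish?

EDD (increasing due date): #100 #114 #128 #107 #121.
#100: 0→9
#114: 9→12

12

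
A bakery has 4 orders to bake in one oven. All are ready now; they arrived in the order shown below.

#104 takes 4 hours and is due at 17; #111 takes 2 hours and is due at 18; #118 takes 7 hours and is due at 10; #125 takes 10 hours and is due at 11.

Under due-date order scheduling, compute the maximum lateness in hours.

EDD (increasing due date): #118 #125 #104 #111.
#118: 0→7, due 10, lateness -3
#125: 7→17, due 11, lateness 6
#104: 17→21, due 17, lateness 4
#111: 21→23, due 18, lateness 5
Maximum = 6.

6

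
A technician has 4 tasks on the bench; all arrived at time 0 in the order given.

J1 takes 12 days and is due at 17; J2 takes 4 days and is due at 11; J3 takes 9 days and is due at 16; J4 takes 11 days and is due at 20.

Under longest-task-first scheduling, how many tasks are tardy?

LPT (decreasing processing time): J1 J4 J3 J2.
J1: 0→12, due 17, tardiness 0
J4: 12→23, due 20, tardiness 3
J3: 23→32, due 16, tardiness 16
J2: 32→36, due 11, tardiness 25
Late tasks: 3.

3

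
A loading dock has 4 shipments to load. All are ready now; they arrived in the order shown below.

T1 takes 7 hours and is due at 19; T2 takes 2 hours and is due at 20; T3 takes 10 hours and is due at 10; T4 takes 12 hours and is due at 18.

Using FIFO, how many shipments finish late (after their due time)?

2

FIFO (arrival order): T1 T2 T3 T4.
T1: 0→7, due 19, tardiness 0
T2: 7→9, due 20, tardiness 0
T3: 9→19, due 10, tardiness 9
T4: 19→31, due 18, tardiness 13
Late shipments: 2.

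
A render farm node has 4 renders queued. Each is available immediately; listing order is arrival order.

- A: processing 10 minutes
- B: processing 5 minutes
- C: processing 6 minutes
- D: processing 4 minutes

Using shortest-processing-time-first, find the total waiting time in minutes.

SPT (increasing processing time): D B C A.
D: waits 0, runs 0→4
B: waits 4, runs 4→9
C: waits 9, runs 9→15
A: waits 15, runs 15→25
Sum = 0+4+9+15 = 28.

28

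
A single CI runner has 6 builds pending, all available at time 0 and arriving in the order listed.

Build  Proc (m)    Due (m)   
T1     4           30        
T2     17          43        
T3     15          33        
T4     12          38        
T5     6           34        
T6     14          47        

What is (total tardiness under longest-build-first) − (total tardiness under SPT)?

45

LPT (decreasing processing time): T2 T3 T6 T4 T5 T1.
T2: 0→17, due 43, tardiness 0
T3: 17→32, due 33, tardiness 0
T6: 32→46, due 47, tardiness 0
T4: 46→58, due 38, tardiness 20
T5: 58→64, due 34, tardiness 30
T1: 64→68, due 30, tardiness 38
Sum = 0+0+0+20+30+38 = 88.
SPT (increasing processing time): T1 T5 T4 T6 T3 T2.
T1: 0→4, due 30, tardiness 0
T5: 4→10, due 34, tardiness 0
T4: 10→22, due 38, tardiness 0
T6: 22→36, due 47, tardiness 0
T3: 36→51, due 33, tardiness 18
T2: 51→68, due 43, tardiness 25
Sum = 0+0+0+0+18+25 = 43.
Difference = 88 − 43 = 45.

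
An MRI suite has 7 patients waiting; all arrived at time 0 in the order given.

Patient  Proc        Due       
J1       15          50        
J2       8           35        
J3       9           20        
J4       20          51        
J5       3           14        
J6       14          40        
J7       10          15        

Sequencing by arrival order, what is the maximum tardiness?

FIFO (arrival order): J1 J2 J3 J4 J5 J6 J7.
J1: 0→15, due 50, tardiness 0
J2: 15→23, due 35, tardiness 0
J3: 23→32, due 20, tardiness 12
J4: 32→52, due 51, tardiness 1
J5: 52→55, due 14, tardiness 41
J6: 55→69, due 40, tardiness 29
J7: 69→79, due 15, tardiness 64
Maximum = 64.

64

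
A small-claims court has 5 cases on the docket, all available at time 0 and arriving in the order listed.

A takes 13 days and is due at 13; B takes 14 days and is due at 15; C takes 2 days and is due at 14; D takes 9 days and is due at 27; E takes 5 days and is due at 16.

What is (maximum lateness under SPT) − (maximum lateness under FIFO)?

1

SPT (increasing processing time): C E D A B.
C: 0→2, due 14, lateness -12
E: 2→7, due 16, lateness -9
D: 7→16, due 27, lateness -11
A: 16→29, due 13, lateness 16
B: 29→43, due 15, lateness 28
Maximum = 28.
FIFO (arrival order): A B C D E.
A: 0→13, due 13, lateness 0
B: 13→27, due 15, lateness 12
C: 27→29, due 14, lateness 15
D: 29→38, due 27, lateness 11
E: 38→43, due 16, lateness 27
Maximum = 27.
Difference = 28 − 27 = 1.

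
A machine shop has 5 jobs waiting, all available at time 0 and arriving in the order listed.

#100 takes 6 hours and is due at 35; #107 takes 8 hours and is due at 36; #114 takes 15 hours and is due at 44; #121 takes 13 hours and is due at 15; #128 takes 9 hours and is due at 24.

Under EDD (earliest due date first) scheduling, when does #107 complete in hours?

36

EDD (increasing due date): #121 #128 #100 #107 #114.
#121: 0→13
#128: 13→22
#100: 22→28
#107: 28→36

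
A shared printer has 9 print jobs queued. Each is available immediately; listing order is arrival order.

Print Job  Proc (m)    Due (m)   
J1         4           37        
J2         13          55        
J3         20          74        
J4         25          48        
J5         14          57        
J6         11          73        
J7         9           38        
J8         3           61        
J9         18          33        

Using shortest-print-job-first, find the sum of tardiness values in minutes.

SPT (increasing processing time): J8 J1 J7 J6 J2 J5 J9 J3 J4.
J8: 0→3, due 61, tardiness 0
J1: 3→7, due 37, tardiness 0
J7: 7→16, due 38, tardiness 0
J6: 16→27, due 73, tardiness 0
J2: 27→40, due 55, tardiness 0
J5: 40→54, due 57, tardiness 0
J9: 54→72, due 33, tardiness 39
J3: 72→92, due 74, tardiness 18
J4: 92→117, due 48, tardiness 69
Sum = 0+0+0+0+0+0+39+18+69 = 126.

126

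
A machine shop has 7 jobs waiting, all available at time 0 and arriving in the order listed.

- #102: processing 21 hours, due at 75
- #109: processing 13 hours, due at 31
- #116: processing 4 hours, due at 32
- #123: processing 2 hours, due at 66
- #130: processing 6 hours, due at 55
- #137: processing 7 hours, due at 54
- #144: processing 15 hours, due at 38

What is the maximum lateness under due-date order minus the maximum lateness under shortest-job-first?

EDD (increasing due date): #109 #116 #144 #137 #130 #123 #102.
#109: 0→13, due 31, lateness -18
#116: 13→17, due 32, lateness -15
#144: 17→32, due 38, lateness -6
#137: 32→39, due 54, lateness -15
#130: 39→45, due 55, lateness -10
#123: 45→47, due 66, lateness -19
#102: 47→68, due 75, lateness -7
Maximum = -6.
SPT (increasing processing time): #123 #116 #130 #137 #109 #144 #102.
#123: 0→2, due 66, lateness -64
#116: 2→6, due 32, lateness -26
#130: 6→12, due 55, lateness -43
#137: 12→19, due 54, lateness -35
#109: 19→32, due 31, lateness 1
#144: 32→47, due 38, lateness 9
#102: 47→68, due 75, lateness -7
Maximum = 9.
Difference = -6 − 9 = -15.

-15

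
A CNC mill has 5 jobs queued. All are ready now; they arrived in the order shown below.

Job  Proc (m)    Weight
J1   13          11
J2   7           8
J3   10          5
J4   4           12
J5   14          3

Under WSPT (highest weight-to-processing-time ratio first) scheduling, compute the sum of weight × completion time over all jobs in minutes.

WSPT (decreasing weight/processing-time ratio): J4 J2 J1 J3 J5.
J4: finishes 4, weight 12, w·C = 48
J2: finishes 11, weight 8, w·C = 88
J1: finishes 24, weight 11, w·C = 264
J3: finishes 34, weight 5, w·C = 170
J5: finishes 48, weight 3, w·C = 144
Sum = 48+88+264+170+144 = 714.

714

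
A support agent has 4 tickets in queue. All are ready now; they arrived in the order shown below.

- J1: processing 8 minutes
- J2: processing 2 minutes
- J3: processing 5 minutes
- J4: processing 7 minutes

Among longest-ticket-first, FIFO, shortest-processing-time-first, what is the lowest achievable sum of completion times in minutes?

45

LPT (decreasing processing time): J1 J4 J3 J2.
J1: 0→8
J4: 8→15
J3: 15→20
J2: 20→22
Sum = 8+15+20+22 = 65.
FIFO (arrival order): J1 J2 J3 J4.
J1: 0→8
J2: 8→10
J3: 10→15
J4: 15→22
Sum = 8+10+15+22 = 55.
SPT (increasing processing time): J2 J3 J4 J1.
J2: 0→2
J3: 2→7
J4: 7→14
J1: 14→22
Sum = 2+7+14+22 = 45.
LPT 65, FIFO 55, SPT 45 → minimum 45.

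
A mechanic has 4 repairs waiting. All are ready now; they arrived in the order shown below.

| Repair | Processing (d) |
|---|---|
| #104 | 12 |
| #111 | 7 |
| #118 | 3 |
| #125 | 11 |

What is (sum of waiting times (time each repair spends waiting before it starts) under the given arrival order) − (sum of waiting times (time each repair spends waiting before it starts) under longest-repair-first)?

-12

FIFO (arrival order): #104 #111 #118 #125.
#104: waits 0, runs 0→12
#111: waits 12, runs 12→19
#118: waits 19, runs 19→22
#125: waits 22, runs 22→33
Sum = 0+12+19+22 = 53.
LPT (decreasing processing time): #104 #125 #111 #118.
#104: waits 0, runs 0→12
#125: waits 12, runs 12→23
#111: waits 23, runs 23→30
#118: waits 30, runs 30→33
Sum = 0+12+23+30 = 65.
Difference = 53 − 65 = -12.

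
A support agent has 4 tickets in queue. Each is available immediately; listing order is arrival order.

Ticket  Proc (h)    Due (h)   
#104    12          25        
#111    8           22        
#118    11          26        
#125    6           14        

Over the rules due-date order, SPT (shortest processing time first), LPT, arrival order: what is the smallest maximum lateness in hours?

EDD (increasing due date): #125 #111 #104 #118.
#125: 0→6, due 14, lateness -8
#111: 6→14, due 22, lateness -8
#104: 14→26, due 25, lateness 1
#118: 26→37, due 26, lateness 11
Maximum = 11.
SPT (increasing processing time): #125 #111 #118 #104.
#125: 0→6, due 14, lateness -8
#111: 6→14, due 22, lateness -8
#118: 14→25, due 26, lateness -1
#104: 25→37, due 25, lateness 12
Maximum = 12.
LPT (decreasing processing time): #104 #118 #111 #125.
#104: 0→12, due 25, lateness -13
#118: 12→23, due 26, lateness -3
#111: 23→31, due 22, lateness 9
#125: 31→37, due 14, lateness 23
Maximum = 23.
FIFO (arrival order): #104 #111 #118 #125.
#104: 0→12, due 25, lateness -13
#111: 12→20, due 22, lateness -2
#118: 20→31, due 26, lateness 5
#125: 31→37, due 14, lateness 23
Maximum = 23.
EDD 11, SPT 12, LPT 23, FIFO 23 → minimum 11.

11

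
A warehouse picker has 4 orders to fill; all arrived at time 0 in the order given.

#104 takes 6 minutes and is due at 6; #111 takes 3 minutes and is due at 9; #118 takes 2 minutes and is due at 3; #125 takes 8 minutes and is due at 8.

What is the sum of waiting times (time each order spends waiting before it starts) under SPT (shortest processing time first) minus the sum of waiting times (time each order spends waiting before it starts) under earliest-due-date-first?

SPT (increasing processing time): #118 #111 #104 #125.
#118: waits 0, runs 0→2
#111: waits 2, runs 2→5
#104: waits 5, runs 5→11
#125: waits 11, runs 11→19
Sum = 0+2+5+11 = 18.
EDD (increasing due date): #118 #104 #125 #111.
#118: waits 0, runs 0→2
#104: waits 2, runs 2→8
#125: waits 8, runs 8→16
#111: waits 16, runs 16→19
Sum = 0+2+8+16 = 26.
Difference = 18 − 26 = -8.

-8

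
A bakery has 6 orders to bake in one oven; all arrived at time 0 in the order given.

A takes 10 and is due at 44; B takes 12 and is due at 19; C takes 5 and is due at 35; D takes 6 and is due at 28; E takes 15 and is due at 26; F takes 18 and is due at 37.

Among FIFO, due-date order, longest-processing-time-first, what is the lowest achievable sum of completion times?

FIFO (arrival order): A B C D E F.
A: 0→10
B: 10→22
C: 22→27
D: 27→33
E: 33→48
F: 48→66
Sum = 10+22+27+33+48+66 = 206.
EDD (increasing due date): B E D C F A.
B: 0→12
E: 12→27
D: 27→33
C: 33→38
F: 38→56
A: 56→66
Sum = 12+27+33+38+56+66 = 232.
LPT (decreasing processing time): F E B A D C.
F: 0→18
E: 18→33
B: 33→45
A: 45→55
D: 55→61
C: 61→66
Sum = 18+33+45+55+61+66 = 278.
FIFO 206, EDD 232, LPT 278 → minimum 206.

206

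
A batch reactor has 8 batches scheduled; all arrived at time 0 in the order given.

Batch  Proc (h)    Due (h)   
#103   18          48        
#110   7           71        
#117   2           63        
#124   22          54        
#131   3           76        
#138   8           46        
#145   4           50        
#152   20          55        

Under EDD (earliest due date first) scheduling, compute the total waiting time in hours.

EDD (increasing due date): #138 #103 #145 #124 #152 #117 #110 #131.
#138: waits 0, runs 0→8
#103: waits 8, runs 8→26
#145: waits 26, runs 26→30
#124: waits 30, runs 30→52
#152: waits 52, runs 52→72
#117: waits 72, runs 72→74
#110: waits 74, runs 74→81
#131: waits 81, runs 81→84
Sum = 0+8+26+30+52+72+74+81 = 343.

343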